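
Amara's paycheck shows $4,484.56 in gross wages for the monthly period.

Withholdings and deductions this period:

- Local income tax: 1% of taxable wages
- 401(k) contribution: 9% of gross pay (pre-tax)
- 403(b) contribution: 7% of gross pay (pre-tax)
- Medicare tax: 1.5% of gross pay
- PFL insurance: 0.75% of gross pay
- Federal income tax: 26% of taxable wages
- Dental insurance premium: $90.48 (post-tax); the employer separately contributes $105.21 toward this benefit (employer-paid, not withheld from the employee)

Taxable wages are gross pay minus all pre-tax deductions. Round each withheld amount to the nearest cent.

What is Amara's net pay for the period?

403(b) contribution: $4,484.56 × 0.07 = $313.92
401(k) contribution: $4,484.56 × 0.09 = $403.61
Pre-tax total = $313.92 + $403.61 = $717.53
Taxable wages = $4,484.56 − $717.53 = $3,767.03
Local income tax: $3,767.03 × 0.01 = $37.67
Federal income tax: $3,767.03 × 0.26 = $979.43
PFL insurance: $4,484.56 × 0.0075 = $33.63
Medicare tax: $4,484.56 × 0.015 = $67.27
Dental insurance premium: $90.48
(Employer's $105.21 toward dental insurance premium is not withheld from the employee.)
Total deductions = $313.92 + $403.61 + $37.67 + $979.43 + $33.63 + $67.27 + $90.48 = $1,926.01
Net pay = $4,484.56 − $1,926.01 = $2,558.55

$2,558.55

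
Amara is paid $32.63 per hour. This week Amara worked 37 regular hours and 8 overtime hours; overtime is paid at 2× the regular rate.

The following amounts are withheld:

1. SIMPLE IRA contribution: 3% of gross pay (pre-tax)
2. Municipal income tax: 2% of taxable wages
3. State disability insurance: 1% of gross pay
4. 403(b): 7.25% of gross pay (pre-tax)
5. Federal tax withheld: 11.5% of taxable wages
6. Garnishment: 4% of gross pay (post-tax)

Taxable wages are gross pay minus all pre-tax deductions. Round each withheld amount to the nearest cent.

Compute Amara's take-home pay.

Regular pay: 37 × $32.63 = $1,207.31
Overtime pay: 8 × $32.63 × 2 = $522.08
Gross pay = $1,207.31 + $522.08 = $1,729.39
SIMPLE IRA contribution: $1,729.39 × 0.03 = $51.88
403(b): $1,729.39 × 0.0725 = $125.38
Pre-tax total = $51.88 + $125.38 = $177.26
Taxable wages = $1,729.39 − $177.26 = $1,552.13
Municipal income tax: $1,552.13 × 0.02 = $31.04
Federal tax withheld: $1,552.13 × 0.115 = $178.49
State disability insurance: $1,729.39 × 0.01 = $17.29
Garnishment: $1,729.39 × 0.04 = $69.18
Total deductions = $51.88 + $125.38 + $31.04 + $178.49 + $17.29 + $69.18 = $473.26
Net pay = $1,729.39 − $473.26 = $1,256.13

$1,256.13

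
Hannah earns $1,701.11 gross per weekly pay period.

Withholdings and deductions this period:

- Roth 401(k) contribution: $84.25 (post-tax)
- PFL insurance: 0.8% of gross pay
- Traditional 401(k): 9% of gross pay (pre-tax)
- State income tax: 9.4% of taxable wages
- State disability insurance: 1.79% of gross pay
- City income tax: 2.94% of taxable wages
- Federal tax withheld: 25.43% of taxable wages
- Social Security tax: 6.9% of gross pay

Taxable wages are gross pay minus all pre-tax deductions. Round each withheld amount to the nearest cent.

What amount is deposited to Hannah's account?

Traditional 401(k): $1,701.11 × 0.09 = $153.10
Taxable wages = $1,701.11 − $153.10 = $1,548.01
Federal tax withheld: $1,548.01 × 0.2543 = $393.66
City income tax: $1,548.01 × 0.0294 = $45.51
State income tax: $1,548.01 × 0.094 = $145.51
PFL insurance: $1,701.11 × 0.008 = $13.61
State disability insurance: $1,701.11 × 0.0179 = $30.45
Social Security tax: $1,701.11 × 0.069 = $117.38
Roth 401(k) contribution: $84.25
Total deductions = $153.10 + $393.66 + $45.51 + $145.51 + $13.61 + $30.45 + $117.38 + $84.25 = $983.47
Net pay = $1,701.11 − $983.47 = $717.64

$717.64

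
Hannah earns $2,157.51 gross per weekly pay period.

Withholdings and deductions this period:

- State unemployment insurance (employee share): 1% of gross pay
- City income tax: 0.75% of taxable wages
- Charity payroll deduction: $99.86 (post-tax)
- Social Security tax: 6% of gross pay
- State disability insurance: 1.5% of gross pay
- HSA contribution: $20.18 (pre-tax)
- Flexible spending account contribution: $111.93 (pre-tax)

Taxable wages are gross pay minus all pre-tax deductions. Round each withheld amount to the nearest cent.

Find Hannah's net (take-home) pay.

HSA contribution: $20.18
Flexible spending account contribution: $111.93
Pre-tax total = $20.18 + $111.93 = $132.11
Taxable wages = $2,157.51 − $132.11 = $2,025.40
City income tax: $2,025.40 × 0.0075 = $15.19
Social Security tax: $2,157.51 × 0.06 = $129.45
State disability insurance: $2,157.51 × 0.015 = $32.36
State unemployment insurance (employee share): $2,157.51 × 0.01 = $21.58
Charity payroll deduction: $99.86
Total deductions = $20.18 + $111.93 + $15.19 + $129.45 + $32.36 + $21.58 + $99.86 = $430.55
Net pay = $2,157.51 − $430.55 = $1,726.96

$1,726.96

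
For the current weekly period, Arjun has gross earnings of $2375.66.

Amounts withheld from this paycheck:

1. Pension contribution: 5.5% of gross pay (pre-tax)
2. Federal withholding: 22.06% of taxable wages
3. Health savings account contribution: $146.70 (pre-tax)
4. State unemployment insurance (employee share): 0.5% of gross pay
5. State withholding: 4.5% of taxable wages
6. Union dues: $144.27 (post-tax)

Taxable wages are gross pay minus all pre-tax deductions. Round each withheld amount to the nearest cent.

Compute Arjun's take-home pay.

Pension contribution: $2375.66 × 0.055 = $130.66
Health savings account contribution: $146.70
Pre-tax total = $130.66 + $146.70 = $277.36
Taxable wages = $2375.66 − $277.36 = $2098.30
State withholding: $2098.30 × 0.045 = $94.42
Federal withholding: $2098.30 × 0.2206 = $462.88
State unemployment insurance (employee share): $2375.66 × 0.005 = $11.88
Union dues: $144.27
Total deductions = $130.66 + $146.70 + $94.42 + $462.88 + $11.88 + $144.27 = $990.81
Net pay = $2375.66 − $990.81 = $1384.85

$1384.85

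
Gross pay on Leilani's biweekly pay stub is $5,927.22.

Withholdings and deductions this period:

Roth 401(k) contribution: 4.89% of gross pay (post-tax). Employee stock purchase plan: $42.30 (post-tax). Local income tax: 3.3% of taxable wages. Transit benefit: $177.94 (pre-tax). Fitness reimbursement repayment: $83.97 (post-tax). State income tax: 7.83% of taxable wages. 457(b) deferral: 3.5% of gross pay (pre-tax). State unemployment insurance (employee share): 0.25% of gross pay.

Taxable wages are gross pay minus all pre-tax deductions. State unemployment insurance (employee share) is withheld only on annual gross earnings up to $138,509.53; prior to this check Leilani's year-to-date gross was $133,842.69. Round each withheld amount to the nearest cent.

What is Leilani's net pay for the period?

457(b) deferral: $5,927.22 × 0.035 = $207.45
Transit benefit: $177.94
Pre-tax total = $207.45 + $177.94 = $385.39
Taxable wages = $5,927.22 − $385.39 = $5,541.83
Local income tax: $5,541.83 × 0.033 = $182.88
State income tax: $5,541.83 × 0.0783 = $433.93
State unemployment insurance (employee share): only $138,509.53 − $133,842.69 = $4,666.84 of this check is subject → $4,666.84 × 0.0025 = $11.67
Fitness reimbursement repayment: $83.97
Employee stock purchase plan: $42.30
Roth 401(k) contribution: $5,927.22 × 0.0489 = $289.84
Total deductions = $207.45 + $177.94 + $182.88 + $433.93 + $11.67 + $83.97 + $42.30 + $289.84 = $1,429.98
Net pay = $5,927.22 − $1,429.98 = $4,497.24

$4,497.24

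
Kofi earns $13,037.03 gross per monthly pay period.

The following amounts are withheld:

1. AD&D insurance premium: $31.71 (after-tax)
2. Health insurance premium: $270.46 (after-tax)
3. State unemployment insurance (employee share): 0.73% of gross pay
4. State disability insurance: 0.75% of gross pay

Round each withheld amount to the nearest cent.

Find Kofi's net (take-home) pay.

$12,541.91

State unemployment insurance (employee share): $13,037.03 × 0.0073 = $95.17
State disability insurance: $13,037.03 × 0.0075 = $97.78
AD&D insurance premium: $31.71
Health insurance premium: $270.46
Total deductions = $95.17 + $97.78 + $31.71 + $270.46 = $495.12
Net pay = $13,037.03 − $495.12 = $12,541.91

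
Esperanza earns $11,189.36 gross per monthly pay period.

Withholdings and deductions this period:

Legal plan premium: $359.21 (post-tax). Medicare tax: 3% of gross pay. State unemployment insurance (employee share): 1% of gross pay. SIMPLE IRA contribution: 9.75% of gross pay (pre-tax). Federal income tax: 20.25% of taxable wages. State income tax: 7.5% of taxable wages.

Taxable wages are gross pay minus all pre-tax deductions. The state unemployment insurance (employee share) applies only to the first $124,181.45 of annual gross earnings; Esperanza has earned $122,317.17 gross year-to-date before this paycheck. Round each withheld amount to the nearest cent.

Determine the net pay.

$6,582.56

SIMPLE IRA contribution: $11,189.36 × 0.0975 = $1,090.96
Taxable wages = $11,189.36 − $1,090.96 = $10,098.40
Federal income tax: $10,098.40 × 0.2025 = $2,044.93
State income tax: $10,098.40 × 0.075 = $757.38
State unemployment insurance (employee share): only $124,181.45 − $122,317.17 = $1,864.28 of this check is subject → $1,864.28 × 0.01 = $18.64
Medicare tax: $11,189.36 × 0.03 = $335.68
Legal plan premium: $359.21
Total deductions = $1,090.96 + $2,044.93 + $757.38 + $18.64 + $335.68 + $359.21 = $4,606.80
Net pay = $11,189.36 − $4,606.80 = $6,582.56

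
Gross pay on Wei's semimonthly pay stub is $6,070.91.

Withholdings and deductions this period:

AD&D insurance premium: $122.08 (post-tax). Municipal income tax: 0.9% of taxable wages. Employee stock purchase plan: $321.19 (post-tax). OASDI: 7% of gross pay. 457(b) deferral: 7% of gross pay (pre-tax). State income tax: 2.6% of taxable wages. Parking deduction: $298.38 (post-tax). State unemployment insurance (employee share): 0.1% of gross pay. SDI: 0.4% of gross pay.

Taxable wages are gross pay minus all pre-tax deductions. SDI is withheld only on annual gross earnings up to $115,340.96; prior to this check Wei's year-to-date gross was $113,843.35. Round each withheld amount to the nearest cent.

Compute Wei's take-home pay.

457(b) deferral: $6,070.91 × 0.07 = $424.96
Taxable wages = $6,070.91 − $424.96 = $5,645.95
State income tax: $5,645.95 × 0.026 = $146.79
Municipal income tax: $5,645.95 × 0.009 = $50.81
State unemployment insurance (employee share): $6,070.91 × 0.001 = $6.07
OASDI: $6,070.91 × 0.07 = $424.96
SDI: only $115,340.96 − $113,843.35 = $1,497.61 of this check is subject → $1,497.61 × 0.004 = $5.99
AD&D insurance premium: $122.08
Employee stock purchase plan: $321.19
Parking deduction: $298.38
Total deductions = $424.96 + $146.79 + $50.81 + $6.07 + $424.96 + $5.99 + $122.08 + $321.19 + $298.38 = $1,801.23
Net pay = $6,070.91 − $1,801.23 = $4,269.68

$4,269.68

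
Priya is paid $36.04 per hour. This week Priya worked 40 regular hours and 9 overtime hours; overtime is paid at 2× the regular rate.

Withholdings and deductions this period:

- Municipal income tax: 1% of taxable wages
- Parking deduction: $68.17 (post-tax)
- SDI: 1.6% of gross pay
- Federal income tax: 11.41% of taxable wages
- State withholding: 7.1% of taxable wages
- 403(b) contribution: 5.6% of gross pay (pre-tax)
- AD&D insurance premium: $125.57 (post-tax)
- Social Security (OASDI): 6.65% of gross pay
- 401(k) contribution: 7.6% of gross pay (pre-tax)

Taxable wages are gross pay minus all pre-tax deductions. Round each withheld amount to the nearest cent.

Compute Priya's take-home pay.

Regular pay: 40 × $36.04 = $1,441.60
Overtime pay: 9 × $36.04 × 2 = $648.72
Gross pay = $1,441.60 + $648.72 = $2,090.32
401(k) contribution: $2,090.32 × 0.076 = $158.86
403(b) contribution: $2,090.32 × 0.056 = $117.06
Pre-tax total = $158.86 + $117.06 = $275.92
Taxable wages = $2,090.32 − $275.92 = $1,814.40
Municipal income tax: $1,814.40 × 0.01 = $18.14
Federal income tax: $1,814.40 × 0.1141 = $207.02
State withholding: $1,814.40 × 0.071 = $128.82
Social Security (OASDI): $2,090.32 × 0.0665 = $139.01
SDI: $2,090.32 × 0.016 = $33.45
Parking deduction: $68.17
AD&D insurance premium: $125.57
Total deductions = $158.86 + $117.06 + $18.14 + $207.02 + $128.82 + $139.01 + $33.45 + $68.17 + $125.57 = $996.10
Net pay = $2,090.32 − $996.10 = $1,094.22

$1,094.22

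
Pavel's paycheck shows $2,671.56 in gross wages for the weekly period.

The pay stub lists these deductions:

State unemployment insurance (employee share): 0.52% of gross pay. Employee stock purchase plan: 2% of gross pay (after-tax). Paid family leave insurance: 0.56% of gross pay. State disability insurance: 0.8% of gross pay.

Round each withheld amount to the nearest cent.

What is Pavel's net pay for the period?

State unemployment insurance (employee share): $2,671.56 × 0.0052 = $13.89
Paid family leave insurance: $2,671.56 × 0.0056 = $14.96
State disability insurance: $2,671.56 × 0.008 = $21.37
Employee stock purchase plan: $2,671.56 × 0.02 = $53.43
Total deductions = $13.89 + $14.96 + $21.37 + $53.43 = $103.65
Net pay = $2,671.56 − $103.65 = $2,567.91

$2,567.91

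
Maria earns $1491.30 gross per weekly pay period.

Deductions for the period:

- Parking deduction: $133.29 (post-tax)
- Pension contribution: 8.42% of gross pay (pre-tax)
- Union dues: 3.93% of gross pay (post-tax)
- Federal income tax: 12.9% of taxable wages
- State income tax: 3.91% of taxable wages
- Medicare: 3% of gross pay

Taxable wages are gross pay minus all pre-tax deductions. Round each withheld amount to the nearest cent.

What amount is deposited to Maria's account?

Pension contribution: $1491.30 × 0.0842 = $125.57
Taxable wages = $1491.30 − $125.57 = $1365.73
Federal income tax: $1365.73 × 0.129 = $176.18
State income tax: $1365.73 × 0.0391 = $53.40
Medicare: $1491.30 × 0.03 = $44.74
Union dues: $1491.30 × 0.0393 = $58.61
Parking deduction: $133.29
Total deductions = $125.57 + $176.18 + $53.40 + $44.74 + $58.61 + $133.29 = $591.79
Net pay = $1491.30 − $591.79 = $899.51

$899.51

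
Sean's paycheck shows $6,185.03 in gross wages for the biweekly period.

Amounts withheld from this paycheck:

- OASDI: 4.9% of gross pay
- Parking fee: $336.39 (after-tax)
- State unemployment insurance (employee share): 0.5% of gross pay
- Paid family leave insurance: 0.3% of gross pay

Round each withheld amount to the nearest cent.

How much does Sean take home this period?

$5,496.08

State unemployment insurance (employee share): $6,185.03 × 0.005 = $30.93
Paid family leave insurance: $6,185.03 × 0.003 = $18.56
OASDI: $6,185.03 × 0.049 = $303.07
Parking fee: $336.39
Total deductions = $30.93 + $18.56 + $303.07 + $336.39 = $688.95
Net pay = $6,185.03 − $688.95 = $5,496.08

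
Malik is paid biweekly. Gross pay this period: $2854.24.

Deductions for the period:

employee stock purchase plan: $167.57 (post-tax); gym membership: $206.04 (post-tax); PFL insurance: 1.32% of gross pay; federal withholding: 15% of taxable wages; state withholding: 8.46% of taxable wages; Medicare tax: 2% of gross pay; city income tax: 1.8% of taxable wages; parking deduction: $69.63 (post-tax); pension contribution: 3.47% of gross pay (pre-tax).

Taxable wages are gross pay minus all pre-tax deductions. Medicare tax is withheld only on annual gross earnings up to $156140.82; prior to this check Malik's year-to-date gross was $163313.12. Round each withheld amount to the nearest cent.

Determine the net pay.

$1578.32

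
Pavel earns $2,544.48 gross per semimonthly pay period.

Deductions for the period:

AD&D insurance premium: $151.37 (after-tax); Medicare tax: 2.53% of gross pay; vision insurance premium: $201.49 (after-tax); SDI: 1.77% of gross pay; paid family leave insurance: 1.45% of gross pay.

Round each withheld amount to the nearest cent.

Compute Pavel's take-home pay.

Paid family leave insurance: $2,544.48 × 0.0145 = $36.89
SDI: $2,544.48 × 0.0177 = $45.04
Medicare tax: $2,544.48 × 0.0253 = $64.38
AD&D insurance premium: $151.37
Vision insurance premium: $201.49
Total deductions = $36.89 + $45.04 + $64.38 + $151.37 + $201.49 = $499.17
Net pay = $2,544.48 − $499.17 = $2,045.31

$2,045.31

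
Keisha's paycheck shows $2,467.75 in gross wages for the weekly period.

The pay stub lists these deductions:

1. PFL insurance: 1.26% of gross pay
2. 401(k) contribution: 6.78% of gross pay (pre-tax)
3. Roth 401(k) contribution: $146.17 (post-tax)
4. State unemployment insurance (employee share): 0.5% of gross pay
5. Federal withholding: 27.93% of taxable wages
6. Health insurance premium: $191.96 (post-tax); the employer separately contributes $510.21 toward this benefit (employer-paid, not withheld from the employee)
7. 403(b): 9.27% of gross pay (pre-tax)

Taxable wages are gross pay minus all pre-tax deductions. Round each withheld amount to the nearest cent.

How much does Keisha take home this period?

401(k) contribution: $2,467.75 × 0.0678 = $167.31
403(b): $2,467.75 × 0.0927 = $228.76
Pre-tax total = $167.31 + $228.76 = $396.07
Taxable wages = $2,467.75 − $396.07 = $2,071.68
Federal withholding: $2,071.68 × 0.2793 = $578.62
State unemployment insurance (employee share): $2,467.75 × 0.005 = $12.34
PFL insurance: $2,467.75 × 0.0126 = $31.09
Roth 401(k) contribution: $146.17
Health insurance premium: $191.96
(Employer's $510.21 toward health insurance premium is not withheld from the employee.)
Total deductions = $167.31 + $228.76 + $578.62 + $12.34 + $31.09 + $146.17 + $191.96 = $1,356.25
Net pay = $2,467.75 − $1,356.25 = $1,111.50

$1,111.50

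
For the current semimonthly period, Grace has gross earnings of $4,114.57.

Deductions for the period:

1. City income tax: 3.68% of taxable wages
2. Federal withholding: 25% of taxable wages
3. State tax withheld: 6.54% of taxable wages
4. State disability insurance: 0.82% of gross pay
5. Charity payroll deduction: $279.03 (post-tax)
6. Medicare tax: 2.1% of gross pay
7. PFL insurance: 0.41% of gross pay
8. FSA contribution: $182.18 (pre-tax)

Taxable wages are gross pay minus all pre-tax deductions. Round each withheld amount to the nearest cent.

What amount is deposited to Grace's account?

$2,131.35

FSA contribution: $182.18
Taxable wages = $4,114.57 − $182.18 = $3,932.39
City income tax: $3,932.39 × 0.0368 = $144.71
State tax withheld: $3,932.39 × 0.0654 = $257.18
Federal withholding: $3,932.39 × 0.25 = $983.10
State disability insurance: $4,114.57 × 0.0082 = $33.74
PFL insurance: $4,114.57 × 0.0041 = $16.87
Medicare tax: $4,114.57 × 0.021 = $86.41
Charity payroll deduction: $279.03
Total deductions = $182.18 + $144.71 + $257.18 + $983.10 + $33.74 + $16.87 + $86.41 + $279.03 = $1,983.22
Net pay = $4,114.57 − $1,983.22 = $2,131.35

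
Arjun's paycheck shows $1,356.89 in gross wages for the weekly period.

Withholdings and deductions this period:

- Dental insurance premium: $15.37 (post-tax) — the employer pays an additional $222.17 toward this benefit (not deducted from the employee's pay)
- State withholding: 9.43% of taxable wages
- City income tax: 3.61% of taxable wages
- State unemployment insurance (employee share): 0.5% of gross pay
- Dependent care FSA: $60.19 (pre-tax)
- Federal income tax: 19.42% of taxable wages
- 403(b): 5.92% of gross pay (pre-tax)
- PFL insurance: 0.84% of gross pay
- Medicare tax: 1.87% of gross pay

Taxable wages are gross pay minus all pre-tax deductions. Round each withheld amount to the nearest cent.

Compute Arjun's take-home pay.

Dependent care FSA: $60.19
403(b): $1,356.89 × 0.0592 = $80.33
Pre-tax total = $60.19 + $80.33 = $140.52
Taxable wages = $1,356.89 − $140.52 = $1,216.37
State withholding: $1,216.37 × 0.0943 = $114.70
Federal income tax: $1,216.37 × 0.1942 = $236.22
City income tax: $1,216.37 × 0.0361 = $43.91
PFL insurance: $1,356.89 × 0.0084 = $11.40
Medicare tax: $1,356.89 × 0.0187 = $25.37
State unemployment insurance (employee share): $1,356.89 × 0.005 = $6.78
Dental insurance premium: $15.37
(Employer's $222.17 toward dental insurance premium is not withheld from the employee.)
Total deductions = $60.19 + $80.33 + $114.70 + $236.22 + $43.91 + $11.40 + $25.37 + $6.78 + $15.37 = $594.27
Net pay = $1,356.89 − $594.27 = $762.62

$762.62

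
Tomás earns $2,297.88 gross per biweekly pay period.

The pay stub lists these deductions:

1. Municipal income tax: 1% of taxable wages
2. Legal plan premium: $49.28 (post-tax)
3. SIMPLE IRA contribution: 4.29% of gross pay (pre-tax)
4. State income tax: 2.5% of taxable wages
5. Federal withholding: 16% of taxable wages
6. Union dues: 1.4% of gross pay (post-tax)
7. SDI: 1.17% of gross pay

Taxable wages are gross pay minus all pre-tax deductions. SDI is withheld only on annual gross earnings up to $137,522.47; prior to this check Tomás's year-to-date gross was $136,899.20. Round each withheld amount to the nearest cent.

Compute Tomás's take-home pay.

SIMPLE IRA contribution: $2,297.88 × 0.0429 = $98.58
Taxable wages = $2,297.88 − $98.58 = $2,199.30
Federal withholding: $2,199.30 × 0.16 = $351.89
Municipal income tax: $2,199.30 × 0.01 = $21.99
State income tax: $2,199.30 × 0.025 = $54.98
SDI: only $137,522.47 − $136,899.20 = $623.27 of this check is subject → $623.27 × 0.0117 = $7.29
Legal plan premium: $49.28
Union dues: $2,297.88 × 0.014 = $32.17
Total deductions = $98.58 + $351.89 + $21.99 + $54.98 + $7.29 + $49.28 + $32.17 = $616.18
Net pay = $2,297.88 − $616.18 = $1,681.70

$1,681.70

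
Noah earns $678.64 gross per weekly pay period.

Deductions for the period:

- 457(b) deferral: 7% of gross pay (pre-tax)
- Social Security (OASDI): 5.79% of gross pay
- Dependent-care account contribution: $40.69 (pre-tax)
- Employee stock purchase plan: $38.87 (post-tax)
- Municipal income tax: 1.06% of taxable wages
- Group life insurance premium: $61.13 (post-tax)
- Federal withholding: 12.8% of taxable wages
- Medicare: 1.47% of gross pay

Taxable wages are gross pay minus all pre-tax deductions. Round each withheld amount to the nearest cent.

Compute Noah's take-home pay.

$359.34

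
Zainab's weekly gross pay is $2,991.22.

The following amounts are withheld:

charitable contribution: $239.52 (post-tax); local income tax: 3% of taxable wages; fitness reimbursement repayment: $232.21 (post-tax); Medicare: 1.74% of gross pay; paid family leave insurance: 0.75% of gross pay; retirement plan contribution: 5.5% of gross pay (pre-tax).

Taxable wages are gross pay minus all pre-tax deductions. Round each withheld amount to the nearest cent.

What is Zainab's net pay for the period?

$2,195.69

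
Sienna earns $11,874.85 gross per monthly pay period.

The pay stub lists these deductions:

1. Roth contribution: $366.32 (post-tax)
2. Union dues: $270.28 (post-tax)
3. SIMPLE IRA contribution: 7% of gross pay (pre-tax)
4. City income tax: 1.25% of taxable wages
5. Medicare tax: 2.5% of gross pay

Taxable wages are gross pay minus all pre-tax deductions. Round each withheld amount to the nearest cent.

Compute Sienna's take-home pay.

$9,972.09

SIMPLE IRA contribution: $11,874.85 × 0.07 = $831.24
Taxable wages = $11,874.85 − $831.24 = $11,043.61
City income tax: $11,043.61 × 0.0125 = $138.05
Medicare tax: $11,874.85 × 0.025 = $296.87
Union dues: $270.28
Roth contribution: $366.32
Total deductions = $831.24 + $138.05 + $296.87 + $270.28 + $366.32 = $1,902.76
Net pay = $11,874.85 − $1,902.76 = $9,972.09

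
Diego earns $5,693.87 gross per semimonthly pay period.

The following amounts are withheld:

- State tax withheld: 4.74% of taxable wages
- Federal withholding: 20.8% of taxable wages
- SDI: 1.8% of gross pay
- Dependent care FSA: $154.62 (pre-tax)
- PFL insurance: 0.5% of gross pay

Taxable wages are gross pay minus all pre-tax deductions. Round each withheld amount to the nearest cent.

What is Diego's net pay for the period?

$3,993.57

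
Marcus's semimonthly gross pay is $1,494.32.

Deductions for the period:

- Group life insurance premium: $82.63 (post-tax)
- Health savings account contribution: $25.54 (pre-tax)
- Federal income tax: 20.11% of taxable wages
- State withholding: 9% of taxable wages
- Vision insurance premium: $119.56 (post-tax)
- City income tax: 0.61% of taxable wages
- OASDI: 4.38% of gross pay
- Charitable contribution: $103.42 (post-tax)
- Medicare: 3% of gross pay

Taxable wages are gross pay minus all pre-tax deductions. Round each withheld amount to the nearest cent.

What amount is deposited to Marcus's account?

$616.37

Health savings account contribution: $25.54
Taxable wages = $1,494.32 − $25.54 = $1,468.78
State withholding: $1,468.78 × 0.09 = $132.19
Federal income tax: $1,468.78 × 0.2011 = $295.37
City income tax: $1,468.78 × 0.0061 = $8.96
OASDI: $1,494.32 × 0.0438 = $65.45
Medicare: $1,494.32 × 0.03 = $44.83
Vision insurance premium: $119.56
Group life insurance premium: $82.63
Charitable contribution: $103.42
Total deductions = $25.54 + $132.19 + $295.37 + $8.96 + $65.45 + $44.83 + $119.56 + $82.63 + $103.42 = $877.95
Net pay = $1,494.32 − $877.95 = $616.37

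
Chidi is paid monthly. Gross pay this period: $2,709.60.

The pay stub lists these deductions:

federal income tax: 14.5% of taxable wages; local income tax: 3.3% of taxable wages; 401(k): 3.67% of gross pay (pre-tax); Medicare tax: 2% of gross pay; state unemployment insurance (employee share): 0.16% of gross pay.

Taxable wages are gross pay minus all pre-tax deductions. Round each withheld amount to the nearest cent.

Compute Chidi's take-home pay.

401(k): $2,709.60 × 0.0367 = $99.44
Taxable wages = $2,709.60 − $99.44 = $2,610.16
Federal income tax: $2,610.16 × 0.145 = $378.47
Local income tax: $2,610.16 × 0.033 = $86.14
State unemployment insurance (employee share): $2,709.60 × 0.0016 = $4.34
Medicare tax: $2,709.60 × 0.02 = $54.19
Total deductions = $99.44 + $378.47 + $86.14 + $4.34 + $54.19 = $622.58
Net pay = $2,709.60 − $622.58 = $2,087.02

$2,087.02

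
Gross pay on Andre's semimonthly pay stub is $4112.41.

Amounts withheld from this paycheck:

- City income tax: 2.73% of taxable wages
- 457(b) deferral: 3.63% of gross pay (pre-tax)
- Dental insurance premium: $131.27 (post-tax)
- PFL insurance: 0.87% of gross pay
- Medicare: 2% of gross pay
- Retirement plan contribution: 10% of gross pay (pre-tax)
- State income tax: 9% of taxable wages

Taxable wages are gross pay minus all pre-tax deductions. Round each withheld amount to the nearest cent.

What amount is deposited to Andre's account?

$2885.95

457(b) deferral: $4112.41 × 0.0363 = $149.28
Retirement plan contribution: $4112.41 × 0.1 = $411.24
Pre-tax total = $149.28 + $411.24 = $560.52
Taxable wages = $4112.41 − $560.52 = $3551.89
City income tax: $3551.89 × 0.0273 = $96.97
State income tax: $3551.89 × 0.09 = $319.67
Medicare: $4112.41 × 0.02 = $82.25
PFL insurance: $4112.41 × 0.0087 = $35.78
Dental insurance premium: $131.27
Total deductions = $149.28 + $411.24 + $96.97 + $319.67 + $82.25 + $35.78 + $131.27 = $1226.46
Net pay = $4112.41 − $1226.46 = $2885.95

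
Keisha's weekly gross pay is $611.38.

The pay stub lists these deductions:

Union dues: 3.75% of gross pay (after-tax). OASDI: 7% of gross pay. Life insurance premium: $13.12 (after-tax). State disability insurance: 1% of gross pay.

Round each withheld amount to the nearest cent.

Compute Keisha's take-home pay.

OASDI: $611.38 × 0.07 = $42.80
State disability insurance: $611.38 × 0.01 = $6.11
Life insurance premium: $13.12
Union dues: $611.38 × 0.0375 = $22.93
Total deductions = $42.80 + $6.11 + $13.12 + $22.93 = $84.96
Net pay = $611.38 − $84.96 = $526.42

$526.42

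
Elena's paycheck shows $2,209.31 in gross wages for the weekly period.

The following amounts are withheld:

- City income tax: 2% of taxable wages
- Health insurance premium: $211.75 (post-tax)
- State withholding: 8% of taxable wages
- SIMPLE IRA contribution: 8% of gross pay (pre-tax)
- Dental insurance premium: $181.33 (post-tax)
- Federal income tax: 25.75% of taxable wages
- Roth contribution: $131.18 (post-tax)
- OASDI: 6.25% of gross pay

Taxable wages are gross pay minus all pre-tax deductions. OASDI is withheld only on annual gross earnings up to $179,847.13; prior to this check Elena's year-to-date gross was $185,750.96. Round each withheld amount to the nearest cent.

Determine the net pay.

$781.66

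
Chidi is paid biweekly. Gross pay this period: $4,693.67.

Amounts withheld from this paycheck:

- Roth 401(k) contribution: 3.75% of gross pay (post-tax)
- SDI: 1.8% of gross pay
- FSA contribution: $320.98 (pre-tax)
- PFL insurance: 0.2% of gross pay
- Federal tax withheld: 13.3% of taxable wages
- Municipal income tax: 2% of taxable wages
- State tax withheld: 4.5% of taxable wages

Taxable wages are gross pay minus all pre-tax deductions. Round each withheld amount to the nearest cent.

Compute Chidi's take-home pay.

$3,237.01

FSA contribution: $320.98
Taxable wages = $4,693.67 − $320.98 = $4,372.69
Federal tax withheld: $4,372.69 × 0.133 = $581.57
State tax withheld: $4,372.69 × 0.045 = $196.77
Municipal income tax: $4,372.69 × 0.02 = $87.45
PFL insurance: $4,693.67 × 0.002 = $9.39
SDI: $4,693.67 × 0.018 = $84.49
Roth 401(k) contribution: $4,693.67 × 0.0375 = $176.01
Total deductions = $320.98 + $581.57 + $196.77 + $87.45 + $9.39 + $84.49 + $176.01 = $1,456.66
Net pay = $4,693.67 − $1,456.66 = $3,237.01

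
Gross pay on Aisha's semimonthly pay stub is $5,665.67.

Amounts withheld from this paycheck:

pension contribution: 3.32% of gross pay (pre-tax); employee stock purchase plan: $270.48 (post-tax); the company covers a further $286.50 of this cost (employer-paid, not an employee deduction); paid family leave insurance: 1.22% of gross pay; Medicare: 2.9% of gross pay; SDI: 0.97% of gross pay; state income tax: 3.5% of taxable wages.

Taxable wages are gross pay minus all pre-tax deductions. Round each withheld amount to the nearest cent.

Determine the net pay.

Pension contribution: $5,665.67 × 0.0332 = $188.10
Taxable wages = $5,665.67 − $188.10 = $5,477.57
State income tax: $5,477.57 × 0.035 = $191.71
Medicare: $5,665.67 × 0.029 = $164.30
Paid family leave insurance: $5,665.67 × 0.0122 = $69.12
SDI: $5,665.67 × 0.0097 = $54.96
Employee stock purchase plan: $270.48
(Employer's $286.50 toward employee stock purchase plan is not withheld from the employee.)
Total deductions = $188.10 + $191.71 + $164.30 + $69.12 + $54.96 + $270.48 = $938.67
Net pay = $5,665.67 − $938.67 = $4,727.00

$4,727.00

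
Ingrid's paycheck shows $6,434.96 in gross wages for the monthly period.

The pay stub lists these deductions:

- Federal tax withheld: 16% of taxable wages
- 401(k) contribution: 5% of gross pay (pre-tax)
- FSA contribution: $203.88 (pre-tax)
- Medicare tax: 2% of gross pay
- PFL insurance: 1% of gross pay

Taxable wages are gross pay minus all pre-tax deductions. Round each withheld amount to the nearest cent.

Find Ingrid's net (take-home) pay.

FSA contribution: $203.88
401(k) contribution: $6,434.96 × 0.05 = $321.75
Pre-tax total = $203.88 + $321.75 = $525.63
Taxable wages = $6,434.96 − $525.63 = $5,909.33
Federal tax withheld: $5,909.33 × 0.16 = $945.49
Medicare tax: $6,434.96 × 0.02 = $128.70
PFL insurance: $6,434.96 × 0.01 = $64.35
Total deductions = $203.88 + $321.75 + $945.49 + $128.70 + $64.35 = $1,664.17
Net pay = $6,434.96 − $1,664.17 = $4,770.79

$4,770.79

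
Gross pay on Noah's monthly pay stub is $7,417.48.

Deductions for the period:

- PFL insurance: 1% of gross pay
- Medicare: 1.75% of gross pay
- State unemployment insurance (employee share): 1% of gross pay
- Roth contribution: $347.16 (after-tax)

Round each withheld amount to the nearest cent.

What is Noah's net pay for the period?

Medicare: $7,417.48 × 0.0175 = $129.81
PFL insurance: $7,417.48 × 0.01 = $74.17
State unemployment insurance (employee share): $7,417.48 × 0.01 = $74.17
Roth contribution: $347.16
Total deductions = $129.81 + $74.17 + $74.17 + $347.16 = $625.31
Net pay = $7,417.48 − $625.31 = $6,792.17

$6,792.17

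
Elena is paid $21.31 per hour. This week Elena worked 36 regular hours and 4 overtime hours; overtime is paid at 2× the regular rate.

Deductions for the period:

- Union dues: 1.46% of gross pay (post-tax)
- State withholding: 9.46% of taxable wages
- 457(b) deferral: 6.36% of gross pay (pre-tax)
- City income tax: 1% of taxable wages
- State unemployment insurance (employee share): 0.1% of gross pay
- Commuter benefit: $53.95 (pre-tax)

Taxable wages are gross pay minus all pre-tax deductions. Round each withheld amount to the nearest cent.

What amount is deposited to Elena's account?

$723.23

Regular pay: 36 × $21.31 = $767.16
Overtime pay: 4 × $21.31 × 2 = $170.48
Gross pay = $767.16 + $170.48 = $937.64
457(b) deferral: $937.64 × 0.0636 = $59.63
Commuter benefit: $53.95
Pre-tax total = $59.63 + $53.95 = $113.58
Taxable wages = $937.64 − $113.58 = $824.06
City income tax: $824.06 × 0.01 = $8.24
State withholding: $824.06 × 0.0946 = $77.96
State unemployment insurance (employee share): $937.64 × 0.001 = $0.94
Union dues: $937.64 × 0.0146 = $13.69
Total deductions = $59.63 + $53.95 + $8.24 + $77.96 + $0.94 + $13.69 = $214.41
Net pay = $937.64 − $214.41 = $723.23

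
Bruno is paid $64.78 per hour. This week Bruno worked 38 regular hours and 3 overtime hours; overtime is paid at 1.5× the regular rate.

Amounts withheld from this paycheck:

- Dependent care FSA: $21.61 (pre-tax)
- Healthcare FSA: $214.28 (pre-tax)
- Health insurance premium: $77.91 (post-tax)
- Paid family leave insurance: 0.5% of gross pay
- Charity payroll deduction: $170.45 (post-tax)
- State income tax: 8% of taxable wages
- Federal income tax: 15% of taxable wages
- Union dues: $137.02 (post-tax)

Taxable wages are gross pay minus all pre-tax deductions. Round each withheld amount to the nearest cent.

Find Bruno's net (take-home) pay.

$1539.14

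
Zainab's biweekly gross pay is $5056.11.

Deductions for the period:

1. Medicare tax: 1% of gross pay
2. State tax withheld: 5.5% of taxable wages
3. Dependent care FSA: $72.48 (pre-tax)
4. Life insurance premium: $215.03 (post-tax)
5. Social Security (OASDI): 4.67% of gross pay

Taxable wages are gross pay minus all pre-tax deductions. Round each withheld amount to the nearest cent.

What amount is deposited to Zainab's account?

Dependent care FSA: $72.48
Taxable wages = $5056.11 − $72.48 = $4983.63
State tax withheld: $4983.63 × 0.055 = $274.10
Medicare tax: $5056.11 × 0.01 = $50.56
Social Security (OASDI): $5056.11 × 0.0467 = $236.12
Life insurance premium: $215.03
Total deductions = $72.48 + $274.10 + $50.56 + $236.12 + $215.03 = $848.29
Net pay = $5056.11 − $848.29 = $4207.82

$4207.82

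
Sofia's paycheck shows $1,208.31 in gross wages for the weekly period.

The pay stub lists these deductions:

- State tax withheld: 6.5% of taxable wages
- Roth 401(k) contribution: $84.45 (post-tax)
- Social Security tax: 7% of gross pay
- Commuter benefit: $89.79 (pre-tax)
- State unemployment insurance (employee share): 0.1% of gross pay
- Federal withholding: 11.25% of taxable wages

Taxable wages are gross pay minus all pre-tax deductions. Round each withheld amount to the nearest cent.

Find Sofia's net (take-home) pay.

$749.75

Commuter benefit: $89.79
Taxable wages = $1,208.31 − $89.79 = $1,118.52
Federal withholding: $1,118.52 × 0.1125 = $125.83
State tax withheld: $1,118.52 × 0.065 = $72.70
Social Security tax: $1,208.31 × 0.07 = $84.58
State unemployment insurance (employee share): $1,208.31 × 0.001 = $1.21
Roth 401(k) contribution: $84.45
Total deductions = $89.79 + $125.83 + $72.70 + $84.58 + $1.21 + $84.45 = $458.56
Net pay = $1,208.31 − $458.56 = $749.75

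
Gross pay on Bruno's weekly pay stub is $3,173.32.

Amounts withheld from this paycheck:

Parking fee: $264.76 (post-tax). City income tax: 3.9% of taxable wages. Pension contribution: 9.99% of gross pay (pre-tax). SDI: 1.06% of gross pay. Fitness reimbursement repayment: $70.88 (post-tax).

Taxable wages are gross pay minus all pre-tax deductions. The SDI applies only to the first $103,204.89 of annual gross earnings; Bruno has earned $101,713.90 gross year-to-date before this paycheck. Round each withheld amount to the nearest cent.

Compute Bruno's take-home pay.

Pension contribution: $3,173.32 × 0.0999 = $317.01
Taxable wages = $3,173.32 − $317.01 = $2,856.31
City income tax: $2,856.31 × 0.039 = $111.40
SDI: only $103,204.89 − $101,713.90 = $1,490.99 of this check is subject → $1,490.99 × 0.0106 = $15.80
Fitness reimbursement repayment: $70.88
Parking fee: $264.76
Total deductions = $317.01 + $111.40 + $15.80 + $70.88 + $264.76 = $779.85
Net pay = $3,173.32 − $779.85 = $2,393.47

$2,393.47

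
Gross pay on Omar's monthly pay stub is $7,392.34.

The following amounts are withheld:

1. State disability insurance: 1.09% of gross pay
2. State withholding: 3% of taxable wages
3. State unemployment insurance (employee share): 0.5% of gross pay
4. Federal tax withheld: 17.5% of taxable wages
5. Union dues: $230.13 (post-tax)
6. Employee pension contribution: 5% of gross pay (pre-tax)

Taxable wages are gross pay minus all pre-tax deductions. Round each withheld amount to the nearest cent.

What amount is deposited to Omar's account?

$5,235.39

Employee pension contribution: $7,392.34 × 0.05 = $369.62
Taxable wages = $7,392.34 − $369.62 = $7,022.72
Federal tax withheld: $7,022.72 × 0.175 = $1,228.98
State withholding: $7,022.72 × 0.03 = $210.68
State disability insurance: $7,392.34 × 0.0109 = $80.58
State unemployment insurance (employee share): $7,392.34 × 0.005 = $36.96
Union dues: $230.13
Total deductions = $369.62 + $1,228.98 + $210.68 + $80.58 + $36.96 + $230.13 = $2,156.95
Net pay = $7,392.34 − $2,156.95 = $5,235.39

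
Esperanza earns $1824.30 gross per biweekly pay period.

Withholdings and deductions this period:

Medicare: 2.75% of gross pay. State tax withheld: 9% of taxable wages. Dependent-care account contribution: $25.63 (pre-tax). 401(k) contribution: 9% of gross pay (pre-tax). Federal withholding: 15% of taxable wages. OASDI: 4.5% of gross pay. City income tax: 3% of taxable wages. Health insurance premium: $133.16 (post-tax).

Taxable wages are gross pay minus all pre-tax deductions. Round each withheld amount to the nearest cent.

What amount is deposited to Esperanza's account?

Dependent-care account contribution: $25.63
401(k) contribution: $1824.30 × 0.09 = $164.19
Pre-tax total = $25.63 + $164.19 = $189.82
Taxable wages = $1824.30 − $189.82 = $1634.48
Federal withholding: $1634.48 × 0.15 = $245.17
City income tax: $1634.48 × 0.03 = $49.03
State tax withheld: $1634.48 × 0.09 = $147.10
OASDI: $1824.30 × 0.045 = $82.09
Medicare: $1824.30 × 0.0275 = $50.17
Health insurance premium: $133.16
Total deductions = $25.63 + $164.19 + $245.17 + $49.03 + $147.10 + $82.09 + $50.17 + $133.16 = $896.54
Net pay = $1824.30 − $896.54 = $927.76

$927.76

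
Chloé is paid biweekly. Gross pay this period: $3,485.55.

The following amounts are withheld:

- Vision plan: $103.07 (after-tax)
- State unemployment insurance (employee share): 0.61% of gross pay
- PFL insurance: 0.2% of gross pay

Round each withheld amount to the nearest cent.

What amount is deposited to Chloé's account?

$3,354.25

State unemployment insurance (employee share): $3,485.55 × 0.0061 = $21.26
PFL insurance: $3,485.55 × 0.002 = $6.97
Vision plan: $103.07
Total deductions = $21.26 + $6.97 + $103.07 = $131.30
Net pay = $3,485.55 − $131.30 = $3,354.25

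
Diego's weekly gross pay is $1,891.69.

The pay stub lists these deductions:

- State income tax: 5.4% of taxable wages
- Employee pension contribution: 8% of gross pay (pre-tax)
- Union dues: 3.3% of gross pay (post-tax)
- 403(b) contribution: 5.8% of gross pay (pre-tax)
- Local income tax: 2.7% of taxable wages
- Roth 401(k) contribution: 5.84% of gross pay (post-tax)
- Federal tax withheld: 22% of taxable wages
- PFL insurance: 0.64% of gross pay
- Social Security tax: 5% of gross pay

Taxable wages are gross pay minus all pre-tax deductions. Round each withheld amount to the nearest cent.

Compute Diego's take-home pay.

403(b) contribution: $1,891.69 × 0.058 = $109.72
Employee pension contribution: $1,891.69 × 0.08 = $151.34
Pre-tax total = $109.72 + $151.34 = $261.06
Taxable wages = $1,891.69 − $261.06 = $1,630.63
Local income tax: $1,630.63 × 0.027 = $44.03
State income tax: $1,630.63 × 0.054 = $88.05
Federal tax withheld: $1,630.63 × 0.22 = $358.74
PFL insurance: $1,891.69 × 0.0064 = $12.11
Social Security tax: $1,891.69 × 0.05 = $94.58
Union dues: $1,891.69 × 0.033 = $62.43
Roth 401(k) contribution: $1,891.69 × 0.0584 = $110.47
Total deductions = $109.72 + $151.34 + $44.03 + $88.05 + $358.74 + $12.11 + $94.58 + $62.43 + $110.47 = $1,031.47
Net pay = $1,891.69 − $1,031.47 = $860.22

$860.22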